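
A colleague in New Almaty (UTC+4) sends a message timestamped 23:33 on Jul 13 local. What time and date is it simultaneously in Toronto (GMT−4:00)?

In UTC: 23:33 − 4:00 = 19:33 on Jul 13.
Toronto is UTC−4:00: 19:33 − 4:00 = 15:33 on Jul 13.

15:33 on July 13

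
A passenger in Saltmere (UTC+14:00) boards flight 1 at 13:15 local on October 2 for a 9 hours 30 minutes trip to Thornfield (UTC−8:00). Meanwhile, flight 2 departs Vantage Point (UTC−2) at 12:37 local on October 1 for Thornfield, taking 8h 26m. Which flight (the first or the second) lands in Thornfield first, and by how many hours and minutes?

the second, by 9 hours 42 minutes

Flight 1 in UTC: 13:15 − 14:00 = 23:15 on Oct 1.
+9 hours and 30 minutes → arrive 08:45 UTC on Oct 2.
Flight 2 in UTC: 12:37 + 2:00 = 14:37 on Oct 1.
+8 hours 26 minutes → arrive 23:03 UTC on Oct 1.
Flight 2 lands earlier by 9 hours 42 minutes.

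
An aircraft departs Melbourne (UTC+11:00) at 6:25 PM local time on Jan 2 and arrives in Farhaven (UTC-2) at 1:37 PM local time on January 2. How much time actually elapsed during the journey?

Farhaven is 13:00 behind Melbourne.
Clock-face elapsed time (ignoring zones) is −4 hours 48 minutes.
Actual elapsed = −4 hours 48 minutes + 13:00 = 8 hours 12 minutes.

8 hours 12 minutes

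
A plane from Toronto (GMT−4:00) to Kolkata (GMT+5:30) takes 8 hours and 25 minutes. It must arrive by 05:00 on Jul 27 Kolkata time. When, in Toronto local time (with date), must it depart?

11:05 on July 26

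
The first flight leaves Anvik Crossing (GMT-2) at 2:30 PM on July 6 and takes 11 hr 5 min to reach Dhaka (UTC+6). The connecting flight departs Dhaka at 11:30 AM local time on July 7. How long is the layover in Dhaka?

1 hour 55 minutes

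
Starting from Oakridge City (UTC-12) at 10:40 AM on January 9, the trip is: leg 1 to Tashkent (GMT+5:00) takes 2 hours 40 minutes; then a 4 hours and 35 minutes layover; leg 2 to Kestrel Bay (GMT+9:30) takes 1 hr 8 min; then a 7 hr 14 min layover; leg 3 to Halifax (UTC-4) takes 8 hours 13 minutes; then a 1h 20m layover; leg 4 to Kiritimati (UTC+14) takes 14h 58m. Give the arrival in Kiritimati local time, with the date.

4:48 AM on Jan 12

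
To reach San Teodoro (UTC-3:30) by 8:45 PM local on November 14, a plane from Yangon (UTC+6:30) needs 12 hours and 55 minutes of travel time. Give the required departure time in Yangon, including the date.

Target arrival in UTC: 8:45 PM + 3:30 = 12:15 AM on Nov 15.
Subtract 12 hours and 55 minutes → departure 11:20 AM UTC on Nov 14.
Yangon is UTC+6:30: 11:20 AM + 6:30 = 5:50 PM on Nov 14.

5:50 PM on Nov 14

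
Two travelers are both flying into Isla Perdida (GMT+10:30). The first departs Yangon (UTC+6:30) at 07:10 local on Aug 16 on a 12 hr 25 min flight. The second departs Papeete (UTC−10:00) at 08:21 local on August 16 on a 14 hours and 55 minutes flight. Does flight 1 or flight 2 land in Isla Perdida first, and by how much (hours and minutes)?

Flight 1 in UTC: 07:10 − 6:30 = 00:40 on Aug 16.
+12 hours 25 minutes → arrive 13:05 UTC on Aug 16.
Flight 2 in UTC: 08:21 + 10:00 = 18:21 on Aug 16.
+14 hours and 55 minutes → arrive 09:16 UTC on Aug 17.
Flight 1 lands earlier by 20 hours 11 minutes.

the first, by 20 hours 11 minutes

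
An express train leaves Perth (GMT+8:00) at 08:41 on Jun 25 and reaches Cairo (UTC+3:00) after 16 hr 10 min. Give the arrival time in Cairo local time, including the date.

Cairo is 5:00 behind Perth.
After 16 hours and 10 minutes it is 00:51 (Jun 26) in Perth.
Shift by the zone difference: 00:51 − 5:00 = 19:51 on Jun 25 in Cairo.

19:51 on Jun 25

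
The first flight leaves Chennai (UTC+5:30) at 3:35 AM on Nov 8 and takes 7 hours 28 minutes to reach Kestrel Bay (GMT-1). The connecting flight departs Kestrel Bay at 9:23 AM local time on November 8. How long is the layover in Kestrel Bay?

Convert departure to UTC: 3:35 AM − 5:30 = 10:05 PM UTC on Nov 7.
Add 7 hours 28 minutes flight time → 5:33 AM UTC (Nov 8).
Kestrel Bay is UTC−1:00, so local arrival = 5:33 AM − 1:00 = 4:33 AM on Nov 8.
Layover = 9:23 AM − 4:33 AM = 4 hours 50 minutes.

4 hours 50 minutes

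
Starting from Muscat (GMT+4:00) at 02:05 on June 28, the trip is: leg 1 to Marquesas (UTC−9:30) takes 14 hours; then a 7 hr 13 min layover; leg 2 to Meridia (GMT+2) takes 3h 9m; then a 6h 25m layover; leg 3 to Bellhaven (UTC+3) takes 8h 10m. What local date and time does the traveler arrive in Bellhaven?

Convert departure to UTC: 02:05 − 4:00 = 22:05 UTC on Jun 27.
Add 14 hours leg 1 → 12:05 UTC (Jun 28).
Add 7 hours 13 minutes layover in Marquesas → 19:18 UTC.
Add 3 hours and 9 minutes leg 2 → 22:27 UTC.
Add 6 hours and 25 minutes layover in Meridia → 04:52 UTC (Jun 29).
Add 8 hours 10 minutes leg 3 → 13:02 UTC.
Bellhaven is UTC+3:00, so local arrival = 13:02 + 3:00 = 16:02 on Jun 29.

16:02 on Jun 29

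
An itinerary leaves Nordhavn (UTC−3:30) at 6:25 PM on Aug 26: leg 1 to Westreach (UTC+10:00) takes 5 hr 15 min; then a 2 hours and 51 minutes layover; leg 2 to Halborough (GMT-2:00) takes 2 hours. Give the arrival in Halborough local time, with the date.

6:01 AM on August 27

Convert departure to UTC: 6:25 PM + 3:30 = 9:55 PM UTC on Aug 26.
Add 5 hours 15 minutes leg 1 → 3:10 AM UTC (Aug 27).
Add 2 hours 51 minutes layover in Westreach → 6:01 AM UTC.
Add 2 hours leg 2 → 8:01 AM UTC.
Halborough is UTC−2:00, so local arrival = 8:01 AM − 2:00 = 6:01 AM on Aug 27.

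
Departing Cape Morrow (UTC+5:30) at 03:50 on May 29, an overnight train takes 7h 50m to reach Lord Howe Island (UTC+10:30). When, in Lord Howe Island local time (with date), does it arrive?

16:40 on May 29

Convert departure to UTC: 03:50 − 5:30 = 22:20 UTC on May 28.
Add 7 hours and 50 minutes travel time → 06:10 UTC (May 29).
Lord Howe Island is UTC+10:30, so local arrival = 06:10 + 10:30 = 16:40 on May 29.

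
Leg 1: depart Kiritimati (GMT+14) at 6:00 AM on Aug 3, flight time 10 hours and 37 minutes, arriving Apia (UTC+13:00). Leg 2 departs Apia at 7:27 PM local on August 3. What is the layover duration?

3 hours 50 minutes

Convert departure to UTC: 6:00 AM − 14:00 = 4:00 PM UTC on Aug 2.
Add 10 hours 37 minutes flight time → 2:37 AM UTC (Aug 3).
Apia is UTC+13:00, so local arrival = 2:37 AM + 13:00 = 3:37 PM on Aug 3.
Layover = 7:27 PM − 3:37 PM = 3 hours 50 minutes.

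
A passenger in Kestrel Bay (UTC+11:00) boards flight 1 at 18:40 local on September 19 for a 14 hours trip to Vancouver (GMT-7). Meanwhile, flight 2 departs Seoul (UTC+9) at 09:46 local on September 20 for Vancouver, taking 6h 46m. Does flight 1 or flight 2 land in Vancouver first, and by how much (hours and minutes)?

the first, by 9 hours 52 minutes

Flight 1 in UTC: 18:40 − 11:00 = 07:40 on Sep 19.
+14 hours → arrive 21:40 UTC on Sep 19.
Flight 2 in UTC: 09:46 − 9:00 = 00:46 on Sep 20.
+6 hours and 46 minutes → arrive 07:32 UTC on Sep 20.
Flight 1 lands earlier by 9 hours 52 minutes.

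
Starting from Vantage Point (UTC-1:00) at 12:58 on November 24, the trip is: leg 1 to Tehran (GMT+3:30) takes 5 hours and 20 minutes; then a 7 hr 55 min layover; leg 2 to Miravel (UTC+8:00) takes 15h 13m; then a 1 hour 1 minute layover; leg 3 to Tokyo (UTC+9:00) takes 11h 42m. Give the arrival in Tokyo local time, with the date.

Convert departure to UTC: 12:58 + 1:00 = 13:58 UTC on Nov 24.
Add 5 hours 20 minutes leg 1 → 19:18 UTC.
Add 7 hours 55 minutes layover in Tehran → 03:13 UTC (Nov 25).
Add 15 hours and 13 minutes leg 2 → 18:26 UTC.
Add 1 hour and 1 minute layover in Miravel → 19:27 UTC.
Add 11 hours 42 minutes leg 3 → 07:09 UTC (Nov 26).
Tokyo is UTC+9:00, so local arrival = 07:09 + 9:00 = 16:09 on Nov 26.

16:09 on Nov 26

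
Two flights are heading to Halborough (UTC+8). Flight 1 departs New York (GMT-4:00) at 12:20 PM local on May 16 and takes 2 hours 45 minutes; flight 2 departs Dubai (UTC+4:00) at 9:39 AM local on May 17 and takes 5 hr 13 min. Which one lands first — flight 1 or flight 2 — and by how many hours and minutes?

the first, by 15 hours 47 minutes

Flight 1 in UTC: 12:20 PM + 4:00 = 4:20 PM on May 16.
+2 hours 45 minutes → arrive 7:05 PM UTC on May 16.
Flight 2 in UTC: 9:39 AM − 4:00 = 5:39 AM on May 17.
+5 hours and 13 minutes → arrive 10:52 AM UTC on May 17.
Flight 1 lands earlier by 15 hours 47 minutes.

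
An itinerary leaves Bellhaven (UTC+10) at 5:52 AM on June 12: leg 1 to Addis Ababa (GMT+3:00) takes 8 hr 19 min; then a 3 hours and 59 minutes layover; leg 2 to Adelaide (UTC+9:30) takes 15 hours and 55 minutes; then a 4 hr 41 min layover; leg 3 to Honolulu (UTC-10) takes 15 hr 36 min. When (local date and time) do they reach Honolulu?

10:22 AM on June 13

Convert departure to UTC: 5:52 AM − 10:00 = 7:52 PM UTC on Jun 11.
Add 8 hours 19 minutes leg 1 → 4:11 AM UTC (Jun 12).
Add 3 hours 59 minutes layover in Addis Ababa → 8:10 AM UTC.
Add 15 hours 55 minutes leg 2 → 12:05 AM UTC (Jun 13).
Add 4 hours and 41 minutes layover in Adelaide → 4:46 AM UTC.
Add 15 hours and 36 minutes leg 3 → 8:22 PM UTC.
Honolulu is UTC−10:00, so local arrival = 8:22 PM − 10:00 = 10:22 AM on Jun 13.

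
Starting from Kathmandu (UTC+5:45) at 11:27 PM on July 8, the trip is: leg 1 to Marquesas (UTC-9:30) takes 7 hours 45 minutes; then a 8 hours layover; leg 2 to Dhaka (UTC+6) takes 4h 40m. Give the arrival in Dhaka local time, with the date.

8:07 PM on July 9

Convert departure to UTC: 11:27 PM − 5:45 = 5:42 PM UTC on Jul 8.
Add 7 hours 45 minutes leg 1 → 1:27 AM UTC (Jul 9).
Add 8 hours layover in Marquesas → 9:27 AM UTC.
Add 4 hours 40 minutes leg 2 → 2:07 PM UTC.
Dhaka is UTC+6:00, so local arrival = 2:07 PM + 6:00 = 8:07 PM on Jul 9.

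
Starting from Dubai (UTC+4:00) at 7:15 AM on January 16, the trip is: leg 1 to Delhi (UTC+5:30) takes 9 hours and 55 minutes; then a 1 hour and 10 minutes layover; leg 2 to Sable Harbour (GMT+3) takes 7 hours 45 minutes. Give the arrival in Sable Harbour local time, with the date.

Convert departure to UTC: 7:15 AM − 4:00 = 3:15 AM UTC on Jan 16.
Add 9 hours and 55 minutes leg 1 → 1:10 PM UTC.
Add 1 hour and 10 minutes layover in Delhi → 2:20 PM UTC.
Add 7 hours and 45 minutes leg 2 → 10:05 PM UTC.
Sable Harbour is UTC+3:00, so local arrival = 10:05 PM + 3:00 = 1:05 AM on Jan 17.

1:05 AM on January 17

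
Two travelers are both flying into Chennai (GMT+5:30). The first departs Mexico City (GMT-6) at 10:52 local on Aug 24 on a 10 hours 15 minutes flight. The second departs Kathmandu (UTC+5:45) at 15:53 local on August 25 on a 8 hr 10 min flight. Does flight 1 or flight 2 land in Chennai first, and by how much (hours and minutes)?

the first, by 15 hours 11 minutes

Flight 1 in UTC: 10:52 + 6:00 = 16:52 on Aug 24.
+10 hours 15 minutes → arrive 03:07 UTC on Aug 25.
Flight 2 in UTC: 15:53 − 5:45 = 10:08 on Aug 25.
+8 hours and 10 minutes → arrive 18:18 UTC on Aug 25.
Flight 1 lands earlier by 15 hours 11 minutes.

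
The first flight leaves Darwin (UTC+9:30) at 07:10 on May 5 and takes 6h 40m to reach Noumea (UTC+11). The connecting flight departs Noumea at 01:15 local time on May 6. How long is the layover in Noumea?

Convert departure to UTC: 07:10 − 9:30 = 21:40 UTC on May 4.
Add 6 hours and 40 minutes flight time → 04:20 UTC (May 5).
Noumea is UTC+11:00, so local arrival = 04:20 + 11:00 = 15:20 on May 5.
Layover = 01:15 − 15:20 (+1 day) = 9 hours 55 minutes.

9 hours 55 minutes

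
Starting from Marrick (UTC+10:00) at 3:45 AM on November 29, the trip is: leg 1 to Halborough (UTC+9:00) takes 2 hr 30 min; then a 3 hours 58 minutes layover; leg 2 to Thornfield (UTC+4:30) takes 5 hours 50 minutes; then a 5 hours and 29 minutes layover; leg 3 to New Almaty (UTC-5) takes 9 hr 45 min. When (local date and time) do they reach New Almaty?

Convert departure to UTC: 3:45 AM − 10:00 = 5:45 PM UTC on Nov 28.
Add 2 hours 30 minutes leg 1 → 8:15 PM UTC.
Add 3 hours 58 minutes layover in Halborough → 12:13 AM UTC (Nov 29).
Add 5 hours and 50 minutes leg 2 → 6:03 AM UTC.
Add 5 hours and 29 minutes layover in Thornfield → 11:32 AM UTC.
Add 9 hours 45 minutes leg 3 → 9:17 PM UTC.
New Almaty is UTC−5:00, so local arrival = 9:17 PM − 5:00 = 4:17 PM on Nov 29.

4:17 PM on November 29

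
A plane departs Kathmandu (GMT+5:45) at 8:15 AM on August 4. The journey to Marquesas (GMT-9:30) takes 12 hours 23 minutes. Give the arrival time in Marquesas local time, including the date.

Convert departure to UTC: 8:15 AM − 5:45 = 2:30 AM UTC on Aug 4.
Add 12 hours and 23 minutes travel time → 2:53 PM UTC.
Marquesas is UTC−9:30, so local arrival = 2:53 PM − 9:30 = 5:23 AM on Aug 4.

5:23 AM on Aug 4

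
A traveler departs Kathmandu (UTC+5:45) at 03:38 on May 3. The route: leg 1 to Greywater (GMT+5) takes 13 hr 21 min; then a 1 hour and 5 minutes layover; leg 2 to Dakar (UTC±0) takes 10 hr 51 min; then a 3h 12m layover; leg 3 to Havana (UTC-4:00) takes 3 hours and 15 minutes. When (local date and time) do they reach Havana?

01:37 on May 4

Convert departure to UTC: 03:38 − 5:45 = 21:53 UTC on May 2.
Add 13 hours and 21 minutes leg 1 → 11:14 UTC (May 3).
Add 1 hour 5 minutes layover in Greywater → 12:19 UTC.
Add 10 hours and 51 minutes leg 2 → 23:10 UTC.
Add 3 hours 12 minutes layover in Dakar → 02:22 UTC (May 4).
Add 3 hours 15 minutes leg 3 → 05:37 UTC.
Havana is UTC−4:00, so local arrival = 05:37 − 4:00 = 01:37 on May 4.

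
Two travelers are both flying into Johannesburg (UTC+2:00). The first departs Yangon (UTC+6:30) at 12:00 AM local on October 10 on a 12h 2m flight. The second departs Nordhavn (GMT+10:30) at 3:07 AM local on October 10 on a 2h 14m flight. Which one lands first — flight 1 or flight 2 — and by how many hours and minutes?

the second, by 10 hours 41 minutes

Flight 1 in UTC: 12:00 AM − 6:30 = 5:30 PM on Oct 9.
+12 hours 2 minutes → arrive 5:32 AM UTC on Oct 10.
Flight 2 in UTC: 3:07 AM − 10:30 = 4:37 PM on Oct 9.
+2 hours 14 minutes → arrive 6:51 PM UTC on Oct 9.
Flight 2 lands earlier by 10 hours 41 minutes.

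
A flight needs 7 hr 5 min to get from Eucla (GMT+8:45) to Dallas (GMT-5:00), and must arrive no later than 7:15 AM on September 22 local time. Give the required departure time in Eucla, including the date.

1:55 PM on Sep 22

Target arrival in UTC: 7:15 AM + 5:00 = 12:15 PM on Sep 22.
Subtract 7 hours 5 minutes → departure 5:10 AM UTC on Sep 22.
Eucla is UTC+8:45: 5:10 AM + 8:45 = 1:55 PM on Sep 22.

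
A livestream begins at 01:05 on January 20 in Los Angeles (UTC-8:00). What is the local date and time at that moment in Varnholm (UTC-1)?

Varnholm is 7:00 ahead of Los Angeles.
Shift by the zone difference: 01:05 + 7:00 = 08:05 on Jan 20 in Varnholm.

08:05 on January 20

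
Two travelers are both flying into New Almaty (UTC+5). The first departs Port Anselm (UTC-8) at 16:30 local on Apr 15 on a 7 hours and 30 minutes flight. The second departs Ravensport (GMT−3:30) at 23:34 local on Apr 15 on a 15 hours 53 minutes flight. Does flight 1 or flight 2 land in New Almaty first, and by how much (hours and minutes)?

the first, by 10 hours 57 minutes

Flight 1 in UTC: 16:30 + 8:00 = 00:30 on Apr 16.
+7 hours and 30 minutes → arrive 08:00 UTC on Apr 16.
Flight 2 in UTC: 23:34 + 3:30 = 03:04 on Apr 16.
+15 hours and 53 minutes → arrive 18:57 UTC on Apr 16.
Flight 1 lands earlier by 10 hours 57 minutes.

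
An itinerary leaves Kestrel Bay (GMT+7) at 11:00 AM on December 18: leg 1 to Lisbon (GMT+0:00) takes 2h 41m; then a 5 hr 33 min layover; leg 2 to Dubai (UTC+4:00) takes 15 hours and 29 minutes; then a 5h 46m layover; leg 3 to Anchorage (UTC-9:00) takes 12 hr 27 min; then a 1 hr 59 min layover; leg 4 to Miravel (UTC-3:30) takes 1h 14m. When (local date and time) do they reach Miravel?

9:39 PM on Dec 19

Convert departure to UTC: 11:00 AM − 7:00 = 4:00 AM UTC on Dec 18.
Add 2 hours and 41 minutes leg 1 → 6:41 AM UTC.
Add 5 hours and 33 minutes layover in Lisbon → 12:14 PM UTC.
Add 15 hours 29 minutes leg 2 → 3:43 AM UTC (Dec 19).
Add 5 hours 46 minutes layover in Dubai → 9:29 AM UTC.
Add 12 hours 27 minutes leg 3 → 9:56 PM UTC.
Add 1 hour and 59 minutes layover in Anchorage → 11:55 PM UTC.
Add 1 hour 14 minutes leg 4 → 1:09 AM UTC (Dec 20).
Miravel is UTC−3:30, so local arrival = 1:09 AM − 3:30 = 9:39 PM on Dec 19.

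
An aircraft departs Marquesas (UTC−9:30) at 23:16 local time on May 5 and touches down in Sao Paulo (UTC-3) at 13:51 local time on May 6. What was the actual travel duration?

Departure in UTC: 23:16 + 9:30 = 08:46 on May 6.
Arrival in UTC: 13:51 + 3:00 = 16:51 on May 6.
Elapsed = 16:51 − 08:46 = 8 hours 5 minutes.

8 hours 5 minutes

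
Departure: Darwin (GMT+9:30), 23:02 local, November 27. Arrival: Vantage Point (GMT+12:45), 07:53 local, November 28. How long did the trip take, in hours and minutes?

Vantage Point is 3:15 ahead of Darwin.
Clock-face elapsed time (ignoring zones) is 8 hours 51 minutes.
Actual elapsed = 8 hours 51 minutes − 3:15 = 5 hours 36 minutes.

5 hours 36 minutes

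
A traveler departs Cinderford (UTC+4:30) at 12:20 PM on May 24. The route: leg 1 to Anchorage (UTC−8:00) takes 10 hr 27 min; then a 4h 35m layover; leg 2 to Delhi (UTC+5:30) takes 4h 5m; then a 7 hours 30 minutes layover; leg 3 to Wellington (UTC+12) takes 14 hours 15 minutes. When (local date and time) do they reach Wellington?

Convert departure to UTC: 12:20 PM − 4:30 = 7:50 AM UTC on May 24.
Add 10 hours and 27 minutes leg 1 → 6:17 PM UTC.
Add 4 hours and 35 minutes layover in Anchorage → 10:52 PM UTC.
Add 4 hours and 5 minutes leg 2 → 2:57 AM UTC (May 25).
Add 7 hours 30 minutes layover in Delhi → 10:27 AM UTC.
Add 14 hours 15 minutes leg 3 → 12:42 AM UTC (May 26).
Wellington is UTC+12:00, so local arrival = 12:42 AM + 12:00 = 12:42 PM on May 26.

12:42 PM on May 26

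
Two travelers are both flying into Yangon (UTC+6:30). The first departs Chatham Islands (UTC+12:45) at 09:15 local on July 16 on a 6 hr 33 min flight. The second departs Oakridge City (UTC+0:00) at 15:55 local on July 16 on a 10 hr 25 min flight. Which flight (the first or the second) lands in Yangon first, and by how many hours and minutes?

the first, by 23 hours 17 minutes

Flight 1 in UTC: 09:15 − 12:45 = 20:30 on Jul 15.
+6 hours and 33 minutes → arrive 03:03 UTC on Jul 16.
Flight 2 departs at 15:55 UTC (Jul 16).
+10 hours and 25 minutes → arrive 02:20 UTC on Jul 17.
Flight 1 lands earlier by 23 hours 17 minutes.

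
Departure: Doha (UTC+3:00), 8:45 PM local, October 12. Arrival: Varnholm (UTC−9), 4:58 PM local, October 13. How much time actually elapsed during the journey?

Departure in UTC: 8:45 PM − 3:00 = 5:45 PM on Oct 12.
Arrival in UTC: 4:58 PM + 9:00 = 1:58 AM on Oct 14.
Elapsed = 1:58 AM − 5:45 PM (+2 days) = 32 hours 13 minutes.

32 hours 13 minutes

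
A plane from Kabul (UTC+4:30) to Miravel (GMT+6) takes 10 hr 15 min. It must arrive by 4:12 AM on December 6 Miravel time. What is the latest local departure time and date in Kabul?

4:27 PM on December 5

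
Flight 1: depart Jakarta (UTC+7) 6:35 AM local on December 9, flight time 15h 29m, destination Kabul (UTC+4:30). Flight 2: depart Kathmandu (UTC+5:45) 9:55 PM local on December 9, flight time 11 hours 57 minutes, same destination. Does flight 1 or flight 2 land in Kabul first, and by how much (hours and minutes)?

Flight 1 in UTC: 6:35 AM − 7:00 = 11:35 PM on Dec 8.
+15 hours 29 minutes → arrive 3:04 PM UTC on Dec 9.
Flight 2 in UTC: 9:55 PM − 5:45 = 4:10 PM on Dec 9.
+11 hours and 57 minutes → arrive 4:07 AM UTC on Dec 10.
Flight 1 lands earlier by 13 hours 3 minutes.

the first, by 13 hours 3 minutes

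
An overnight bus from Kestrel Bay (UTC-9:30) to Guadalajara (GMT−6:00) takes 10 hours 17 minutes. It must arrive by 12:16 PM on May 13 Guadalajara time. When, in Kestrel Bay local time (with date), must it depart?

Target arrival in UTC: 12:16 PM + 6:00 = 6:16 PM on May 13.
Subtract 10 hours and 17 minutes → departure 7:59 AM UTC on May 13.
Kestrel Bay is UTC−9:30: 7:59 AM − 9:30 = 10:29 PM on May 12.

10:29 PM on May 12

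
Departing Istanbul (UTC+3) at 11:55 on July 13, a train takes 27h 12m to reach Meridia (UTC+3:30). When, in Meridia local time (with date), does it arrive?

Meridia is 0:30 ahead of Istanbul.
After 27 hours 12 minutes it is 15:07 (Jul 14) in Istanbul.
Shift by the zone difference: 15:07 + 0:30 = 15:37 on Jul 14 in Meridia.

15:37 on Jul 14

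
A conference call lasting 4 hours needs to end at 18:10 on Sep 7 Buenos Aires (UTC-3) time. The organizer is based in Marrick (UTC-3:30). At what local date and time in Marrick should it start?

13:40 on Sep 7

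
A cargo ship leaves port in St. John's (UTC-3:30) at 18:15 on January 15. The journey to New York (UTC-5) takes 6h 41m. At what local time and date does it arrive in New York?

23:26 on Jan 15

Convert departure to UTC: 18:15 + 3:30 = 21:45 UTC on Jan 15.
Add 6 hours and 41 minutes travel time → 04:26 UTC (Jan 16).
New York is UTC−5:00, so local arrival = 04:26 − 5:00 = 23:26 on Jan 15.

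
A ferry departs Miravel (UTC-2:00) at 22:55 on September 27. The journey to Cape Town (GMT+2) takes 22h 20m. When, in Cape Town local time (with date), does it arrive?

Convert departure to UTC: 22:55 + 2:00 = 00:55 UTC on Sep 28.
Add 22 hours and 20 minutes travel time → 23:15 UTC.
Cape Town is UTC+2:00, so local arrival = 23:15 + 2:00 = 01:15 on Sep 29.

01:15 on Sep 29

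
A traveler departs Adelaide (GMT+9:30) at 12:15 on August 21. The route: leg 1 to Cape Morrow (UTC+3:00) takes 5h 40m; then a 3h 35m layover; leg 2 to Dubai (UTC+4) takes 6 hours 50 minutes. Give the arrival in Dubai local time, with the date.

Convert departure to UTC: 12:15 − 9:30 = 02:45 UTC on Aug 21.
Add 5 hours and 40 minutes leg 1 → 08:25 UTC.
Add 3 hours and 35 minutes layover in Cape Morrow → 12:00 UTC.
Add 6 hours 50 minutes leg 2 → 18:50 UTC.
Dubai is UTC+4:00, so local arrival = 18:50 + 4:00 = 22:50 on Aug 21.

22:50 on August 21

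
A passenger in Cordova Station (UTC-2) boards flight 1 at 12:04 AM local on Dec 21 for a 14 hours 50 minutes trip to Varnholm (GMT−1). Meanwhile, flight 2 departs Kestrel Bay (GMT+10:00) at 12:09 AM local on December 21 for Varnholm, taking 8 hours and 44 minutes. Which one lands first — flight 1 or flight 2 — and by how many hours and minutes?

the second, by 18 hours 1 minute

Flight 1 in UTC: 12:04 AM + 2:00 = 2:04 AM on Dec 21.
+14 hours and 50 minutes → arrive 4:54 PM UTC on Dec 21.
Flight 2 in UTC: 12:09 AM − 10:00 = 2:09 PM on Dec 20.
+8 hours and 44 minutes → arrive 10:53 PM UTC on Dec 20.
Flight 2 lands earlier by 18 hours 1 minute.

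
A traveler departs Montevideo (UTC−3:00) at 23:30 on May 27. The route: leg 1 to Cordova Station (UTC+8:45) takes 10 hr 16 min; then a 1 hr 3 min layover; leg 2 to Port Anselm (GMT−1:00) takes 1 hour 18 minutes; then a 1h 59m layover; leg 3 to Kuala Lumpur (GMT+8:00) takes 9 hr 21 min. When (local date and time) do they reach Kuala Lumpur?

Convert departure to UTC: 23:30 + 3:00 = 02:30 UTC on May 28.
Add 10 hours 16 minutes leg 1 → 12:46 UTC.
Add 1 hour 3 minutes layover in Cordova Station → 13:49 UTC.
Add 1 hour and 18 minutes leg 2 → 15:07 UTC.
Add 1 hour 59 minutes layover in Port Anselm → 17:06 UTC.
Add 9 hours and 21 minutes leg 3 → 02:27 UTC (May 29).
Kuala Lumpur is UTC+8:00, so local arrival = 02:27 + 8:00 = 10:27 on May 29.

10:27 on May 29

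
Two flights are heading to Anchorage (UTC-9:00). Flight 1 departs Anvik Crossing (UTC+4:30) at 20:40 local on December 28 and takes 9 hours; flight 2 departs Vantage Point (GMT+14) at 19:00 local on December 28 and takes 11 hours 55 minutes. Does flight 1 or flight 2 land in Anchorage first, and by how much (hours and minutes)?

Flight 1 in UTC: 20:40 − 4:30 = 16:10 on Dec 28.
+9 hours → arrive 01:10 UTC on Dec 29.
Flight 2 in UTC: 19:00 − 14:00 = 05:00 on Dec 28.
+11 hours 55 minutes → arrive 16:55 UTC on Dec 28.
Flight 2 lands earlier by 8 hours 15 minutes.

the second, by 8 hours 15 minutes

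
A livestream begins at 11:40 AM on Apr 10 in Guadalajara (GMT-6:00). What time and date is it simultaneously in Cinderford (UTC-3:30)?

Cinderford is 2:30 ahead of Guadalajara.
Shift by the zone difference: 11:40 AM + 2:30 = 2:10 PM on Apr 10 in Cinderford.

2:10 PM on April 10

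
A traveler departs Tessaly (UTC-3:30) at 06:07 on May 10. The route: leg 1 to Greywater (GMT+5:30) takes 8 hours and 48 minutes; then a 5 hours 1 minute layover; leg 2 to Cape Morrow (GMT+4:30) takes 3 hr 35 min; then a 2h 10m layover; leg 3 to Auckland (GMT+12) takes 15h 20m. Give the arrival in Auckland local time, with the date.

08:31 on May 12

Convert departure to UTC: 06:07 + 3:30 = 09:37 UTC on May 10.
Add 8 hours and 48 minutes leg 1 → 18:25 UTC.
Add 5 hours 1 minute layover in Greywater → 23:26 UTC.
Add 3 hours 35 minutes leg 2 → 03:01 UTC (May 11).
Add 2 hours and 10 minutes layover in Cape Morrow → 05:11 UTC.
Add 15 hours and 20 minutes leg 3 → 20:31 UTC.
Auckland is UTC+12:00, so local arrival = 20:31 + 12:00 = 08:31 on May 12.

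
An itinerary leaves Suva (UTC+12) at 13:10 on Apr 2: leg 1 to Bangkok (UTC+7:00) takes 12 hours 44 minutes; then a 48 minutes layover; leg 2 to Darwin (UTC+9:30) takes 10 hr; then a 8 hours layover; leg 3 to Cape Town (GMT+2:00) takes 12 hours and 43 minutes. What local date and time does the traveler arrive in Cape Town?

23:25 on Apr 3

Convert departure to UTC: 13:10 − 12:00 = 01:10 UTC on Apr 2.
Add 12 hours and 44 minutes leg 1 → 13:54 UTC.
Add 48 minutes layover in Bangkok → 14:42 UTC.
Add 10 hours leg 2 → 00:42 UTC (Apr 3).
Add 8 hours layover in Darwin → 08:42 UTC.
Add 12 hours and 43 minutes leg 3 → 21:25 UTC.
Cape Town is UTC+2:00, so local arrival = 21:25 + 2:00 = 23:25 on Apr 3.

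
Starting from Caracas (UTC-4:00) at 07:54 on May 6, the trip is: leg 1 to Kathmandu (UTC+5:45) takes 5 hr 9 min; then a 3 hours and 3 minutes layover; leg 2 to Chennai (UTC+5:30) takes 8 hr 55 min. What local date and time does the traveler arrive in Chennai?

Convert departure to UTC: 07:54 + 4:00 = 11:54 UTC on May 6.
Add 5 hours 9 minutes leg 1 → 17:03 UTC.
Add 3 hours 3 minutes layover in Kathmandu → 20:06 UTC.
Add 8 hours 55 minutes leg 2 → 05:01 UTC (May 7).
Chennai is UTC+5:30, so local arrival = 05:01 + 5:30 = 10:31 on May 7.

10:31 on May 7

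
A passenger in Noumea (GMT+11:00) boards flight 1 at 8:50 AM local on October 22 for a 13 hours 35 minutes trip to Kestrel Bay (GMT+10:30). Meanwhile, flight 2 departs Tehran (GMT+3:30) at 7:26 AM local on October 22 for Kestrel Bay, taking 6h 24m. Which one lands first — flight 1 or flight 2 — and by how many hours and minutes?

Flight 1 in UTC: 8:50 AM − 11:00 = 9:50 PM on Oct 21.
+13 hours 35 minutes → arrive 11:25 AM UTC on Oct 22.
Flight 2 in UTC: 7:26 AM − 3:30 = 3:56 AM on Oct 22.
+6 hours 24 minutes → arrive 10:20 AM UTC on Oct 22.
Flight 2 lands earlier by 1 hour 5 minutes.

the second, by 1 hour 5 minutes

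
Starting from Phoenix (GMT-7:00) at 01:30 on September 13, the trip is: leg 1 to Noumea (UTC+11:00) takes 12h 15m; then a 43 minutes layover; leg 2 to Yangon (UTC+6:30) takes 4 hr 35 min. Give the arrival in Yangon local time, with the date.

08:33 on September 14

Convert departure to UTC: 01:30 + 7:00 = 08:30 UTC on Sep 13.
Add 12 hours 15 minutes leg 1 → 20:45 UTC.
Add 43 minutes layover in Noumea → 21:28 UTC.
Add 4 hours 35 minutes leg 2 → 02:03 UTC (Sep 14).
Yangon is UTC+6:30, so local arrival = 02:03 + 6:30 = 08:33 on Sep 14.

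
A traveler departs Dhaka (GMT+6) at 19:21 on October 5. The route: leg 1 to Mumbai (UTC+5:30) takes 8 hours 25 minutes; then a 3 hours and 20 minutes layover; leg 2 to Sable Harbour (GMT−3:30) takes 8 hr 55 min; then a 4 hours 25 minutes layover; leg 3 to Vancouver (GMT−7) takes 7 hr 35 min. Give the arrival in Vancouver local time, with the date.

15:01 on October 6

Convert departure to UTC: 19:21 − 6:00 = 13:21 UTC on Oct 5.
Add 8 hours and 25 minutes leg 1 → 21:46 UTC.
Add 3 hours 20 minutes layover in Mumbai → 01:06 UTC (Oct 6).
Add 8 hours and 55 minutes leg 2 → 10:01 UTC.
Add 4 hours and 25 minutes layover in Sable Harbour → 14:26 UTC.
Add 7 hours 35 minutes leg 3 → 22:01 UTC.
Vancouver is UTC−7:00, so local arrival = 22:01 − 7:00 = 15:01 on Oct 6.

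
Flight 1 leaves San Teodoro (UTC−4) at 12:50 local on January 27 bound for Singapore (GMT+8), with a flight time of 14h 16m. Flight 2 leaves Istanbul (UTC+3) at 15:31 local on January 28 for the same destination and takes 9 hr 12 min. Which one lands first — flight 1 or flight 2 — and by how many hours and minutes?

the first, by 14 hours 37 minutes

Flight 1 in UTC: 12:50 + 4:00 = 16:50 on Jan 27.
+14 hours 16 minutes → arrive 07:06 UTC on Jan 28.
Flight 2 in UTC: 15:31 − 3:00 = 12:31 on Jan 28.
+9 hours and 12 minutes → arrive 21:43 UTC on Jan 28.
Flight 1 lands earlier by 14 hours 37 minutes.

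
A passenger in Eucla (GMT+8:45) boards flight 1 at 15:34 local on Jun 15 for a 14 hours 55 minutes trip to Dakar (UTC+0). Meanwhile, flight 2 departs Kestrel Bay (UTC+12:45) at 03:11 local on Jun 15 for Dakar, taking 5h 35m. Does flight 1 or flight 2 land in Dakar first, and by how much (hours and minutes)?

Flight 1 in UTC: 15:34 − 8:45 = 06:49 on Jun 15.
+14 hours 55 minutes → arrive 21:44 UTC on Jun 15.
Flight 2 in UTC: 03:11 − 12:45 = 14:26 on Jun 14.
+5 hours 35 minutes → arrive 20:01 UTC on Jun 14.
Flight 2 lands earlier by 25 hours 43 minutes.

the second, by 25 hours 43 minutes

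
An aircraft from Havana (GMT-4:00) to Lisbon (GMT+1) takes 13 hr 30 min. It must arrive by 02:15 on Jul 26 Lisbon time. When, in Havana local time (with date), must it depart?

Target arrival in UTC: 02:15 − 1:00 = 01:15 on Jul 26.
Subtract 13 hours and 30 minutes → departure 11:45 UTC on Jul 25.
Havana is UTC−4:00: 11:45 − 4:00 = 07:45 on Jul 25.

07:45 on July 25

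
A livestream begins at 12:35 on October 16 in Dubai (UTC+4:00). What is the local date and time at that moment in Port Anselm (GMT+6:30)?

In UTC: 12:35 − 4:00 = 08:35 on Oct 16.
Port Anselm is UTC+6:30: 08:35 + 6:30 = 15:05 on Oct 16.

15:05 on October 16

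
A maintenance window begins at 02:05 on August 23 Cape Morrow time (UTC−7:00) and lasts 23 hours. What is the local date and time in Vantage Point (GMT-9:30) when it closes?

Convert start to UTC: 02:05 + 7:00 = 09:05 UTC on Aug 23.
Add 23 hours duration → 08:05 UTC (Aug 24).
Vantage Point is UTC−9:30, so local end time = 08:05 − 9:30 = 22:35 on Aug 23.

22:35 on August 23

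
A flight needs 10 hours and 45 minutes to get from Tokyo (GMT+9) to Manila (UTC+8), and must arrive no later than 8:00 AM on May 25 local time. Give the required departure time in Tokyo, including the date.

Target arrival in UTC: 8:00 AM − 8:00 = 12:00 AM on May 25.
Subtract 10 hours 45 minutes → departure 1:15 PM UTC on May 24.
Tokyo is UTC+9:00: 1:15 PM + 9:00 = 10:15 PM on May 24.

10:15 PM on May 24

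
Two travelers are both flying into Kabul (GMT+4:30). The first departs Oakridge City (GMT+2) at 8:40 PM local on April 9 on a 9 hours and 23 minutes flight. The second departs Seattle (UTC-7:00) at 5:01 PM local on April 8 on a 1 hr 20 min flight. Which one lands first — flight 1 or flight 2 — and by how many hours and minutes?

Flight 1 in UTC: 8:40 PM − 2:00 = 6:40 PM on Apr 9.
+9 hours and 23 minutes → arrive 4:03 AM UTC on Apr 10.
Flight 2 in UTC: 5:01 PM + 7:00 = 12:01 AM on Apr 9.
+1 hour 20 minutes → arrive 1:21 AM UTC on Apr 9.
Flight 2 lands earlier by 26 hours 42 minutes.

the second, by 26 hours 42 minutes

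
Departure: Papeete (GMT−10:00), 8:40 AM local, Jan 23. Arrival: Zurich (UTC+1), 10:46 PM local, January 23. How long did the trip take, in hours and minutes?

3 hours 6 minutes

Zurich is 11:00 ahead of Papeete.
Clock-face elapsed time (ignoring zones) is 14 hours 6 minutes.
Actual elapsed = 14 hours 6 minutes − 11:00 = 3 hours 6 minutes.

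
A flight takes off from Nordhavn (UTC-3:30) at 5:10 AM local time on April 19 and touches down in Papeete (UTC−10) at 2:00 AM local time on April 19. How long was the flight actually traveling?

Departure in UTC: 5:10 AM + 3:30 = 8:40 AM on Apr 19.
Arrival in UTC: 2:00 AM + 10:00 = 12:00 PM on Apr 19.
Elapsed = 12:00 PM − 8:40 AM = 3 hours 20 minutes.

3 hours 20 minutes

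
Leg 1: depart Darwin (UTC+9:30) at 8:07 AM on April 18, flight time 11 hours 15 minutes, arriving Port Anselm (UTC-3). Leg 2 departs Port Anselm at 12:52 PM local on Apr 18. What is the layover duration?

Convert departure to UTC: 8:07 AM − 9:30 = 10:37 PM UTC on Apr 17.
Add 11 hours and 15 minutes flight time → 9:52 AM UTC (Apr 18).
Port Anselm is UTC−3:00, so local arrival = 9:52 AM − 3:00 = 6:52 AM on Apr 18.
Layover = 12:52 PM − 6:52 AM = 6 hours.

6 hours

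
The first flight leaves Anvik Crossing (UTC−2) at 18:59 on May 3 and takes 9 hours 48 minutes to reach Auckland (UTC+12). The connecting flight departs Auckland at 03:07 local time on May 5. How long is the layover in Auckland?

8 hours 20 minutes

Convert departure to UTC: 18:59 + 2:00 = 20:59 UTC on May 3.
Add 9 hours and 48 minutes flight time → 06:47 UTC (May 4).
Auckland is UTC+12:00, so local arrival = 06:47 + 12:00 = 18:47 on May 4.
Layover = 03:07 − 18:47 (+1 day) = 8 hours 20 minutes.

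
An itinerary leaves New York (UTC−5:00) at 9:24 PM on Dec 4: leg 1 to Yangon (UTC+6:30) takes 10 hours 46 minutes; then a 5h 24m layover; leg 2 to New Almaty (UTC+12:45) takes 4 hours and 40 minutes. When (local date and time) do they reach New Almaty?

11:59 AM on December 6

Convert departure to UTC: 9:24 PM + 5:00 = 2:24 AM UTC on Dec 5.
Add 10 hours and 46 minutes leg 1 → 1:10 PM UTC.
Add 5 hours 24 minutes layover in Yangon → 6:34 PM UTC.
Add 4 hours and 40 minutes leg 2 → 11:14 PM UTC.
New Almaty is UTC+12:45, so local arrival = 11:14 PM + 12:45 = 11:59 AM on Dec 6.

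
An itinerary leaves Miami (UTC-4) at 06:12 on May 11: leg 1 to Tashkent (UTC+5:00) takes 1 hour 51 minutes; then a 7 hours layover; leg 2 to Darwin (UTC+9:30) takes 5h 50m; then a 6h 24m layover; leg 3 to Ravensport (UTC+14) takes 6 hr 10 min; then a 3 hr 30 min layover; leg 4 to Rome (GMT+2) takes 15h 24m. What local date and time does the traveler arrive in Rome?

10:21 on May 13

Convert departure to UTC: 06:12 + 4:00 = 10:12 UTC on May 11.
Add 1 hour 51 minutes leg 1 → 12:03 UTC.
Add 7 hours layover in Tashkent → 19:03 UTC.
Add 5 hours 50 minutes leg 2 → 00:53 UTC (May 12).
Add 6 hours 24 minutes layover in Darwin → 07:17 UTC.
Add 6 hours and 10 minutes leg 3 → 13:27 UTC.
Add 3 hours and 30 minutes layover in Ravensport → 16:57 UTC.
Add 15 hours 24 minutes leg 4 → 08:21 UTC (May 13).
Rome is UTC+2:00, so local arrival = 08:21 + 2:00 = 10:21 on May 13.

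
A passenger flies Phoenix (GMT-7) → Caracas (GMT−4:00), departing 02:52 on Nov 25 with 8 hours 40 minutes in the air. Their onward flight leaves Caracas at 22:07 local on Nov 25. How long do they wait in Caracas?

7 hours 35 minutes

Convert departure to UTC: 02:52 + 7:00 = 09:52 UTC on Nov 25.
Add 8 hours 40 minutes flight time → 18:32 UTC.
Caracas is UTC−4:00, so local arrival = 18:32 − 4:00 = 14:32 on Nov 25.
Layover = 22:07 − 14:32 = 7 hours 35 minutes.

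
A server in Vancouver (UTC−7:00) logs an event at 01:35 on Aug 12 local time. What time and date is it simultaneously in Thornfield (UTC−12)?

In UTC: 01:35 + 7:00 = 08:35 on Aug 12.
Thornfield is UTC−12:00: 08:35 − 12:00 = 20:35 on Aug 11.

20:35 on August 11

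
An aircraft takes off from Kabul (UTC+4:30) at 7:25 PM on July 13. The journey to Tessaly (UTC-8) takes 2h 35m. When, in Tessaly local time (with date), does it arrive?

Convert departure to UTC: 7:25 PM − 4:30 = 2:55 PM UTC on Jul 13.
Add 2 hours and 35 minutes travel time → 5:30 PM UTC.
Tessaly is UTC−8:00, so local arrival = 5:30 PM − 8:00 = 9:30 AM on Jul 13.

9:30 AM on Jul 13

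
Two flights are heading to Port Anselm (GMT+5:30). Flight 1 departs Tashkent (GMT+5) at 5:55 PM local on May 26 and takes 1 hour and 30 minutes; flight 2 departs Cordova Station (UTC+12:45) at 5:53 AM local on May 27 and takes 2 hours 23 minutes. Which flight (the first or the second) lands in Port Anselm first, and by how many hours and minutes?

the first, by 5 hours 6 minutes

Flight 1 in UTC: 5:55 PM − 5:00 = 12:55 PM on May 26.
+1 hour 30 minutes → arrive 2:25 PM UTC on May 26.
Flight 2 in UTC: 5:53 AM − 12:45 = 5:08 PM on May 26.
+2 hours and 23 minutes → arrive 7:31 PM UTC on May 26.
Flight 1 lands earlier by 5 hours 6 minutes.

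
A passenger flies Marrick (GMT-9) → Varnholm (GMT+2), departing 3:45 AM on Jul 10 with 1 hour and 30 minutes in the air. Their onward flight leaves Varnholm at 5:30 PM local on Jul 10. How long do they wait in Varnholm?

Convert departure to UTC: 3:45 AM + 9:00 = 12:45 PM UTC on Jul 10.
Add 1 hour 30 minutes flight time → 2:15 PM UTC.
Varnholm is UTC+2:00, so local arrival = 2:15 PM + 2:00 = 4:15 PM on Jul 10.
Layover = 5:30 PM − 4:15 PM = 1 hour 15 minutes.

1 hour 15 minutes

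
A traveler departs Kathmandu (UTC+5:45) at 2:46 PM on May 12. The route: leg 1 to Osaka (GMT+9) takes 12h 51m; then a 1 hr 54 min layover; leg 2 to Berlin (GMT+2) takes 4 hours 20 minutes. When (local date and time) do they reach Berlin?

6:06 AM on May 13

Convert departure to UTC: 2:46 PM − 5:45 = 9:01 AM UTC on May 12.
Add 12 hours 51 minutes leg 1 → 9:52 PM UTC.
Add 1 hour 54 minutes layover in Osaka → 11:46 PM UTC.
Add 4 hours 20 minutes leg 2 → 4:06 AM UTC (May 13).
Berlin is UTC+2:00, so local arrival = 4:06 AM + 2:00 = 6:06 AM on May 13.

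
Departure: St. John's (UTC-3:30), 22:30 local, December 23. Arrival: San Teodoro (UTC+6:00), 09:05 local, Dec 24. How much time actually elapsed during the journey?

Departure in UTC: 22:30 + 3:30 = 02:00 on Dec 24.
Arrival in UTC: 09:05 − 6:00 = 03:05 on Dec 24.
Elapsed = 03:05 − 02:00 = 1 hour 5 minutes.

1 hour 5 minutes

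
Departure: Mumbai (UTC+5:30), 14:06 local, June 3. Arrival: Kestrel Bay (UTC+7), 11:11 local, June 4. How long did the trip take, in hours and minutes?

19 hours 35 minutes

Kestrel Bay is 1:30 ahead of Mumbai.
Clock-face elapsed time (ignoring zones) is 21 hours 5 minutes.
Actual elapsed = 21 hours 5 minutes − 1:30 = 19 hours 35 minutes.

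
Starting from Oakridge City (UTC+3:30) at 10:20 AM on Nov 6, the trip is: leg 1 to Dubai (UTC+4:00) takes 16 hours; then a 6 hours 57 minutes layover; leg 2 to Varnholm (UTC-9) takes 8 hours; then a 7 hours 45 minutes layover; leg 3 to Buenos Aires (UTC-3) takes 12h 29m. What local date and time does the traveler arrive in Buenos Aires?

7:01 AM on Nov 8

Convert departure to UTC: 10:20 AM − 3:30 = 6:50 AM UTC on Nov 6.
Add 16 hours leg 1 → 10:50 PM UTC.
Add 6 hours 57 minutes layover in Dubai → 5:47 AM UTC (Nov 7).
Add 8 hours leg 2 → 1:47 PM UTC.
Add 7 hours and 45 minutes layover in Varnholm → 9:32 PM UTC.
Add 12 hours and 29 minutes leg 3 → 10:01 AM UTC (Nov 8).
Buenos Aires is UTC−3:00, so local arrival = 10:01 AM − 3:00 = 7:01 AM on Nov 8.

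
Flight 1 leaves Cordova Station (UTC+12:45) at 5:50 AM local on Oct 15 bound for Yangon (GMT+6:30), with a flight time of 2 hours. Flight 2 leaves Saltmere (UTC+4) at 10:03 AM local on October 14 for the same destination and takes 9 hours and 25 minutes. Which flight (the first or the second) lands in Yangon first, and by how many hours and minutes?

the second, by 3 hours 37 minutes

Flight 1 in UTC: 5:50 AM − 12:45 = 5:05 PM on Oct 14.
+2 hours → arrive 7:05 PM UTC on Oct 14.
Flight 2 in UTC: 10:03 AM − 4:00 = 6:03 AM on Oct 14.
+9 hours and 25 minutes → arrive 3:28 PM UTC on Oct 14.
Flight 2 lands earlier by 3 hours 37 minutes.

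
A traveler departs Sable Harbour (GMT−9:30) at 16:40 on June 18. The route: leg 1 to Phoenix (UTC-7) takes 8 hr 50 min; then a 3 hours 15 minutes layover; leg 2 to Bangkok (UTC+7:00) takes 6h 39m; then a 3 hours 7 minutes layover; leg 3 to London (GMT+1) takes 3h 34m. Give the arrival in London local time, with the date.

04:35 on June 20

Convert departure to UTC: 16:40 + 9:30 = 02:10 UTC on Jun 19.
Add 8 hours and 50 minutes leg 1 → 11:00 UTC.
Add 3 hours and 15 minutes layover in Phoenix → 14:15 UTC.
Add 6 hours 39 minutes leg 2 → 20:54 UTC.
Add 3 hours and 7 minutes layover in Bangkok → 00:01 UTC (Jun 20).
Add 3 hours and 34 minutes leg 3 → 03:35 UTC.
London is UTC+1:00, so local arrival = 03:35 + 1:00 = 04:35 on Jun 20.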